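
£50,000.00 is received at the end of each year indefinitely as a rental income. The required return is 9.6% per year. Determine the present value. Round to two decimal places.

Periodic rate r = 0.096 per year.
Level perpetuity: PV = PMT / r = 50,000 / (0.096) = £520,833.33.

£520,833.33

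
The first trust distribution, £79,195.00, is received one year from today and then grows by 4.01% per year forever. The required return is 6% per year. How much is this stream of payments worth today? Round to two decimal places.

£3,979,648.24

Periodic rate r = 0.06 per year.
Growing perpetuity (Gordon): PV = PMT₁ / (r − g) = 79,195 / (r − 0.0401) = £3,979,648.24.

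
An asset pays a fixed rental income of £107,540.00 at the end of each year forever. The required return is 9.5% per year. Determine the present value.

£1,132,000.00

Periodic rate r = 0.095 per year.
Level perpetuity: PV = PMT / r = 107,540 / (0.095) = £1,132,000.00.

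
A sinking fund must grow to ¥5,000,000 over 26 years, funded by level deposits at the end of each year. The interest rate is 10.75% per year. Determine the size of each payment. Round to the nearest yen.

Level ordinary annuity; solve FV = PMT × [((1+r)^n − 1)/r] for PMT.
Periodic rate r = 0.1075 per year.
With n = 26: PMT = 5,000,000 / ([((1+r)^n − 1)/r]) = ¥40,654

¥40,654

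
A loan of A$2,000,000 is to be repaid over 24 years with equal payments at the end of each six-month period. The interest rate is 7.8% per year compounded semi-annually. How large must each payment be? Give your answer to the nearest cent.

Level ordinary annuity; solve PV = PMT × [(1 − (1+r)^−n)/r] for PMT.
Periodic rate r = 0.078/2 per half-year; n is counted in half-years.
With n = 48: PMT = 2,000,000 / ([(1 − (1+r)^−n)/r]) = A$92,789.46

A$92,789.46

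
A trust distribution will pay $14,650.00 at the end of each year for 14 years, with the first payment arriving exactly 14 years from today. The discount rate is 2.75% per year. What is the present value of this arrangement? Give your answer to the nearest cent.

Ordinary annuity of 14 payments, first payment at period 14.
Periodic rate r = 0.0275 per year.
The ordinary-annuity PV formula values the stream one period before the first payment (period 13); discount that back 13 periods:
PV₀ = 14,650 × [1 − (1+r)^−14] / r × (1+r)^−13 = $118,312.86

$118,312.86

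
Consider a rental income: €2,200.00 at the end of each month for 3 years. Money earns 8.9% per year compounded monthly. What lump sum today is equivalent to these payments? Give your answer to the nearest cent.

This is an ordinary annuity: 36 payments of €2,200.00 at the end of each month.
Periodic rate r = 0.089/12 per month; n is counted in months.
PV = PMT × [(1 − (1+r)^−n)/r] = 2,200 × [1 − (1+r)^−36] / r = €69,284.33

€69,284.33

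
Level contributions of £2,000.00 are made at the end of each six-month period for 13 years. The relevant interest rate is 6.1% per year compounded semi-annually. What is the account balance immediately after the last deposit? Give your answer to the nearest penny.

This is an ordinary annuity: 26 deposits of £2,000.00 at the end of each six-month period.
Periodic rate r = 0.061/2 per half-year; n is counted in half-years.
FV = PMT × [((1+r)^n − 1)/r] = 2,000 × [(1+r)^26 − 1] / r = £77,637.78

£77,637.78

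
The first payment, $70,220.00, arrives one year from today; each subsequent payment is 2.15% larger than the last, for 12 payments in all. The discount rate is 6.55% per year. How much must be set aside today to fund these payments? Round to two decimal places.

$633,793.72

Periodic rate r = 0.0655 per year.
Growing ordinary annuity: PV = PMT₁ × [1 − ((1+g)/(1+r))^n] / (r − g) = 70,220 × [1 − ((1+0.0215)/(1+r))^12] / (r − 0.0215) = $633,793.72.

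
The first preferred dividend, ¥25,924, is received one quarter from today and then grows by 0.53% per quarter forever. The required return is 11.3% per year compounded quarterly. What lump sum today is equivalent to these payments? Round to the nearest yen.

Periodic rate r = 0.113/4 per quarter.
Growing perpetuity (Gordon): PV = PMT₁ / (r − g) = 25,924 / (r − 0.0053) = ¥1,129,586.

¥1,129,586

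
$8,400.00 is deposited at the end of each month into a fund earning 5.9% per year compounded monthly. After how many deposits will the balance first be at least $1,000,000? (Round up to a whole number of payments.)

Periodic rate r = 0.059/12 per month; n is counted in months.
Ordinary annuity FV: 1,000,000 = 8,400 × [((1+r)^n − 1)/r].
(1+r)^n = 1 + 1,000,000 × r / 8,400, so n = ln(1 + 1,000,000·r/8,400) / ln(1+r) = 93.95.
Round up to a whole number of payments: n = 94.

94 payments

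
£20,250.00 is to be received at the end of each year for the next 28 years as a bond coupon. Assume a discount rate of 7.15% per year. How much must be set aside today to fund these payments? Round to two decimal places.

This is an ordinary annuity: 28 payments of £20,250.00 at the end of each year.
Periodic rate r = 0.0715 per year.
PV = PMT × [(1 − (1+r)^−n)/r] = 20,250 × [1 − (1+r)^−28] / r = £242,258.85

£242,258.85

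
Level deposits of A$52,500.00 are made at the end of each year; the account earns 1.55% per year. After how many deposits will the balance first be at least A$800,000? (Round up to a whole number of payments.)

Periodic rate r = 0.0155 per year.
Ordinary annuity FV: 800,000 = 52,500 × [((1+r)^n − 1)/r].
(1+r)^n = 1 + 800,000 × r / 52,500, so n = ln(1 + 800,000·r/52,500) / ln(1+r) = 13.79.
Round up to a whole number of payments: n = 14.

14 payments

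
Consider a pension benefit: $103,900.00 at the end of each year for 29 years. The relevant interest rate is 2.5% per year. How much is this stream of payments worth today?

This is an ordinary annuity: 29 payments of $103,900.00 at the end of each year.
Periodic rate r = 0.025 per year.
PV = PMT × [(1 − (1+r)^−n)/r] = 103,900 × [1 − (1+r)^−29] / r = $2,125,123.84

$2,125,123.84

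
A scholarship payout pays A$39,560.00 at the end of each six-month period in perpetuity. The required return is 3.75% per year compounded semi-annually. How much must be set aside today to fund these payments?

A$2,109,866.67

Periodic rate r = 0.0375/2 per half-year.
Level perpetuity: PV = PMT / r = 39,560 / (0.0375/2) = A$2,109,866.67.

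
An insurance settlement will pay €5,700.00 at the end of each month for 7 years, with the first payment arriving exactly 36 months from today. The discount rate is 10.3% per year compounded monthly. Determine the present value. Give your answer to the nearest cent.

€252,218.13

Ordinary annuity of 84 payments, first payment at period 36.
Periodic rate r = 0.103/12 per month; n is counted in months.
The ordinary-annuity PV formula values the stream one period before the first payment (period 35); discount that back 35 periods:
PV₀ = 5,700 × [1 − (1+r)^−84] / r × (1+r)^−35 = €252,218.13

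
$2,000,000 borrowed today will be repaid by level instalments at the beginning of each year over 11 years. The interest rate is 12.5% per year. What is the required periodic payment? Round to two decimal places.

Level annuity due; solve PV = PMT × [(1 − (1+r)^−n)/r] × (1+r) for PMT.
Periodic rate r = 0.125 per year.
With n = 11: PMT = 2,000,000 / ([(1 − (1+r)^−n)/r] × (1+r)) = $305,977.38

$305,977.38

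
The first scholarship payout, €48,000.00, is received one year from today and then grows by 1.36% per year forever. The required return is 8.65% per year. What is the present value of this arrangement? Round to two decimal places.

Periodic rate r = 0.0865 per year.
Growing perpetuity (Gordon): PV = PMT₁ / (r − g) = 48,000 / (r − 0.0136) = €658,436.21.

€658,436.21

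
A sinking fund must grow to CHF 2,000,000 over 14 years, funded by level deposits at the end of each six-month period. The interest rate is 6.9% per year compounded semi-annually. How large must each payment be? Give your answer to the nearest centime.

Level ordinary annuity; solve FV = PMT × [((1+r)^n − 1)/r] for PMT.
Periodic rate r = 0.069/2 per half-year; n is counted in half-years.
With n = 28: PMT = 2,000,000 / ([((1+r)^n − 1)/r]) = CHF 43,534.22

CHF 43,534.22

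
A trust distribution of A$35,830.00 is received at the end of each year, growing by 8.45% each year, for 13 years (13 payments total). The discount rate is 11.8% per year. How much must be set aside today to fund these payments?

A$349,369.37

Periodic rate r = 0.118 per year.
Growing ordinary annuity: PV = PMT₁ × [1 − ((1+g)/(1+r))^n] / (r − g) = 35,830 × [1 − ((1+0.0845)/(1+r))^13] / (r − 0.0845) = A$349,369.37.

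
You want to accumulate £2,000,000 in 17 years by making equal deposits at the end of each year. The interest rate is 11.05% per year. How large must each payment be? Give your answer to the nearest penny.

£44,733.23

Level ordinary annuity; solve FV = PMT × [((1+r)^n − 1)/r] for PMT.
Periodic rate r = 0.1105 per year.
With n = 17: PMT = 2,000,000 / ([((1+r)^n − 1)/r]) = £44,733.23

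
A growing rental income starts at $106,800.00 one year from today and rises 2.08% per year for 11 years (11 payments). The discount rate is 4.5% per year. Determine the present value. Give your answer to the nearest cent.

Periodic rate r = 0.045 per year.
Growing ordinary annuity: PV = PMT₁ × [1 − ((1+g)/(1+r))^n] / (r − g) = 106,800 × [1 − ((1+0.0208)/(1+r))^11] / (r − 0.0208) = $1,002,676.70.

$1,002,676.70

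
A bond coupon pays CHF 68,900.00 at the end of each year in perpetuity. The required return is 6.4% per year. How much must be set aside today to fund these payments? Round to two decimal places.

CHF 1,076,562.50

Periodic rate r = 0.064 per year.
Level perpetuity: PV = PMT / r = 68,900 / (0.064) = CHF 1,076,562.50.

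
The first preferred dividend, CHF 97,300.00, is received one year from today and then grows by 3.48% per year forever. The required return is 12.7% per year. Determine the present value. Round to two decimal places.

Periodic rate r = 0.127 per year.
Growing perpetuity (Gordon): PV = PMT₁ / (r − g) = 97,300 / (r − 0.0348) = CHF 1,055,314.53.

CHF 1,055,314.53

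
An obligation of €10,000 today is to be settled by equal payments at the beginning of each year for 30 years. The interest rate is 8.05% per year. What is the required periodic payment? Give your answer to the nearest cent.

Level annuity due; solve PV = PMT × [(1 − (1+r)^−n)/r] × (1+r) for PMT.
Periodic rate r = 0.0805 per year.
With n = 30: PMT = 10,000 / ([(1 − (1+r)^−n)/r] × (1+r)) = €825.98

€825.98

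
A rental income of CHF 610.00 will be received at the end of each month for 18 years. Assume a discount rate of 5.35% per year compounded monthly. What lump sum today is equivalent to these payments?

This is an ordinary annuity: 216 payments of CHF 610.00 at the end of each month.
Periodic rate r = 0.0535/12 per month; n is counted in months.
PV = PMT × [(1 − (1+r)^−n)/r] = 610 × [1 − (1+r)^−216] / r = CHF 84,479.11

CHF 84,479.11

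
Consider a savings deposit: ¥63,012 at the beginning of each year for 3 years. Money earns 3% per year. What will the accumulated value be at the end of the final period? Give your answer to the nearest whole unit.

This is an annuity due: 3 deposits of ¥63,012 at the beginning of each year.
Periodic rate r = 0.03 per year.
FV = PMT × [((1+r)^n − 1)/r] × (1+r) = 63,012 × [(1+r)^3 − 1] / r × (1+r) = ¥200,607

¥200,607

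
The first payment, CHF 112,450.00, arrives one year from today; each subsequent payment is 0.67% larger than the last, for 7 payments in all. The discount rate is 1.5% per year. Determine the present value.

Periodic rate r = 0.015 per year.
Growing ordinary annuity: PV = PMT₁ × [1 − ((1+g)/(1+r))^n] / (r − g) = 112,450 × [1 − ((1+0.0067)/(1+r))^7] / (r − 0.0067) = CHF 756,749.42.

CHF 756,749.42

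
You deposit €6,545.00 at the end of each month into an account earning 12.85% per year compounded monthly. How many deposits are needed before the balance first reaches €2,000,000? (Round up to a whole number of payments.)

137 payments

Periodic rate r = 0.1285/12 per month; n is counted in months.
Ordinary annuity FV: 2,000,000 = 6,545 × [((1+r)^n − 1)/r].
(1+r)^n = 1 + 2,000,000 × r / 6,545, so n = ln(1 + 2,000,000·r/6,545) / ln(1+r) = 136.33.
Round up to a whole number of payments: n = 137.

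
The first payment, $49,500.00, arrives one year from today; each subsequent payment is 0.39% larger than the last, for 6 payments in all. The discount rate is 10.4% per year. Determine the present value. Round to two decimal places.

Periodic rate r = 0.104 per year.
Growing ordinary annuity: PV = PMT₁ × [1 − ((1+g)/(1+r))^n] / (r − g) = 49,500 × [1 − ((1+0.0039)/(1+r))^6] / (r − 0.0039) = $214,929.80.

$214,929.80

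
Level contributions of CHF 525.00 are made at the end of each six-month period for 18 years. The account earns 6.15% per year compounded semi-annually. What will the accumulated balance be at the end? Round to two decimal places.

CHF 33,723.42

This is an ordinary annuity: 36 deposits of CHF 525.00 at the end of each six-month period.
Periodic rate r = 0.0615/2 per half-year; n is counted in half-years.
FV = PMT × [((1+r)^n − 1)/r] = 525 × [(1+r)^36 − 1] / r = CHF 33,723.42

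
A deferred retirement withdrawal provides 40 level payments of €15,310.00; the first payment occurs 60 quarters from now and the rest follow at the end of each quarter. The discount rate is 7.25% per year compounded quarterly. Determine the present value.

Ordinary annuity of 40 payments, first payment at period 60.
Periodic rate r = 0.0725/4 per quarter; n is counted in quarters.
The ordinary-annuity PV formula values the stream one period before the first payment (period 59); discount that back 59 periods:
PV₀ = 15,310 × [1 − (1+r)^−40] / r × (1+r)^−59 = €150,018.16

€150,018.16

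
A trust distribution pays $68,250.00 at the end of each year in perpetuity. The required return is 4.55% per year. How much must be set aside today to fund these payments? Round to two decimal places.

$1,500,000.00

Periodic rate r = 0.0455 per year.
Level perpetuity: PV = PMT / r = 68,250 / (0.0455) = $1,500,000.00.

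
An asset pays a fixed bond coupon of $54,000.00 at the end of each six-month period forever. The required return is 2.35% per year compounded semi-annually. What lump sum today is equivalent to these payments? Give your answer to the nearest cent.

Periodic rate r = 0.0235/2 per half-year.
Level perpetuity: PV = PMT / r = 54,000 / (0.0235/2) = $4,595,744.68.

$4,595,744.68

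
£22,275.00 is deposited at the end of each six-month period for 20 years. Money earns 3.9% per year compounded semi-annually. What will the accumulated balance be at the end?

£1,330,966.73

This is an ordinary annuity: 40 deposits of £22,275.00 at the end of each six-month period.
Periodic rate r = 0.039/2 per half-year; n is counted in half-years.
FV = PMT × [((1+r)^n − 1)/r] = 22,275 × [(1+r)^40 − 1] / r = £1,330,966.73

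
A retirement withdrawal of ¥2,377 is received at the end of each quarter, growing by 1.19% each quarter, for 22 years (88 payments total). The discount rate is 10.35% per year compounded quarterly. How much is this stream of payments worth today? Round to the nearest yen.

Periodic rate r = 0.1035/4 per quarter; n is counted in quarters.
Growing ordinary annuity: PV = PMT₁ × [1 − ((1+g)/(1+r))^n] / (r − g) = 2,377 × [1 − ((1+0.0119)/(1+r))^88] / (r − 0.0119) = ¥119,218.

¥119,218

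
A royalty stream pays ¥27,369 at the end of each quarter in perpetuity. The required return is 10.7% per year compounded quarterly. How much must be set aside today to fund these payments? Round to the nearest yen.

Periodic rate r = 0.107/4 per quarter.
Level perpetuity: PV = PMT / r = 27,369 / (0.107/4) = ¥1,023,140.

¥1,023,140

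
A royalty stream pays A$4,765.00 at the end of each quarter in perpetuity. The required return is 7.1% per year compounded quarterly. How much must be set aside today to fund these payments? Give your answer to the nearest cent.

Periodic rate r = 0.071/4 per quarter.
Level perpetuity: PV = PMT / r = 4,765 / (0.071/4) = A$268,450.70.

A$268,450.70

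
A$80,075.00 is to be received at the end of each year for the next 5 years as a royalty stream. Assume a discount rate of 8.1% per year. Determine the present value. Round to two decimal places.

This is an ordinary annuity: 5 payments of A$80,075.00 at the end of each year.
Periodic rate r = 0.081 per year.
PV = PMT × [(1 − (1+r)^−n)/r] = 80,075 × [1 − (1+r)^−5] / r = A$318,875.37

A$318,875.37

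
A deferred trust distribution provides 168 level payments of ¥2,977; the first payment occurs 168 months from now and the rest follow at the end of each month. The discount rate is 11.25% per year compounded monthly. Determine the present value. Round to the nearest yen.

¥52,901

Ordinary annuity of 168 payments, first payment at period 168.
Periodic rate r = 0.1125/12 per month; n is counted in months.
The ordinary-annuity PV formula values the stream one period before the first payment (period 167); discount that back 167 periods:
PV₀ = 2,977 × [1 − (1+r)^−168] / r × (1+r)^−167 = ¥52,901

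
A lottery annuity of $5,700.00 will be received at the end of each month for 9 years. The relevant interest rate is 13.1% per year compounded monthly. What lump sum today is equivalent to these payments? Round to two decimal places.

This is an ordinary annuity: 108 payments of $5,700.00 at the end of each month.
Periodic rate r = 0.131/12 per month; n is counted in months.
PV = PMT × [(1 − (1+r)^−n)/r] = 5,700 × [1 − (1+r)^−108] / r = $360,505.80

$360,505.80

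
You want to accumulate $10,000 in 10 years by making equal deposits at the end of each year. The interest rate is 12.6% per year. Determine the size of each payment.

Level ordinary annuity; solve FV = PMT × [((1+r)^n − 1)/r] for PMT.
Periodic rate r = 0.126 per year.
With n = 10: PMT = 10,000 / ([((1+r)^n − 1)/r]) = $553.53

$553.53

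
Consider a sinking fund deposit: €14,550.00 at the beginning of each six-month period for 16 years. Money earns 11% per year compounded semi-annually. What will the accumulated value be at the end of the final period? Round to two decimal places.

This is an annuity due: 32 deposits of €14,550.00 at the beginning of each six-month period.
Periodic rate r = 0.11/2 per half-year; n is counted in half-years.
FV = PMT × [((1+r)^n − 1)/r] × (1+r) = 14,550 × [(1+r)^32 − 1] / r × (1+r) = €1,269,120.26

€1,269,120.26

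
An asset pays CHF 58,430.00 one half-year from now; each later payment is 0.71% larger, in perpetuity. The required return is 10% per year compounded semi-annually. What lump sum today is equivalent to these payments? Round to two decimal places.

CHF 1,362,004.66

Periodic rate r = 0.1/2 per half-year.
Growing perpetuity (Gordon): PV = PMT₁ / (r − g) = 58,430 / (r − 0.0071) = CHF 1,362,004.66.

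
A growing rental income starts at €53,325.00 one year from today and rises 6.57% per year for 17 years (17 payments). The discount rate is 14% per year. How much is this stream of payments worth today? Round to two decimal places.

Periodic rate r = 0.14 per year.
Growing ordinary annuity: PV = PMT₁ × [1 − ((1+g)/(1+r))^n] / (r − g) = 53,325 × [1 − ((1+0.0657)/(1+r))^17] / (r − 0.0657) = €489,478.36.

€489,478.36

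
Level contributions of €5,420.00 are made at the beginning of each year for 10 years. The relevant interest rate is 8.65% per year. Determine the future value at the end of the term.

€87,987.73

This is an annuity due: 10 deposits of €5,420.00 at the beginning of each year.
Periodic rate r = 0.0865 per year.
FV = PMT × [((1+r)^n − 1)/r] × (1+r) = 5,420 × [(1+r)^10 − 1] / r × (1+r) = €87,987.73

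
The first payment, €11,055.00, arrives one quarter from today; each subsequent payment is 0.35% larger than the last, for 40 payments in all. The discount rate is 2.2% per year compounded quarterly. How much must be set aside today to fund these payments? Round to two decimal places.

Periodic rate r = 0.022/4 per quarter; n is counted in quarters.
Growing ordinary annuity: PV = PMT₁ × [1 − ((1+g)/(1+r))^n] / (r − g) = 11,055 × [1 − ((1+0.0035)/(1+r))^40] / (r − 0.0035) = €423,145.52.

€423,145.52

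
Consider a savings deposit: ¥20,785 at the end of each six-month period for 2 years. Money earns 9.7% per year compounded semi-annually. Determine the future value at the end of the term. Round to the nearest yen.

¥89,386

This is an ordinary annuity: 4 deposits of ¥20,785 at the end of each six-month period.
Periodic rate r = 0.097/2 per half-year; n is counted in half-years.
FV = PMT × [((1+r)^n − 1)/r] = 20,785 × [(1+r)^4 − 1] / r = ¥89,386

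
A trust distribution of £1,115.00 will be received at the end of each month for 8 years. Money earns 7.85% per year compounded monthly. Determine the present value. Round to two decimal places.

This is an ordinary annuity: 96 payments of £1,115.00 at the end of each month.
Periodic rate r = 0.0785/12 per month; n is counted in months.
PV = PMT × [(1 − (1+r)^−n)/r] = 1,115 × [1 − (1+r)^−96] / r = £79,299.84

£79,299.84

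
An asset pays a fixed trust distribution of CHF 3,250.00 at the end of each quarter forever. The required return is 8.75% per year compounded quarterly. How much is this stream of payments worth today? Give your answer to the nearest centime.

CHF 148,571.43

Periodic rate r = 0.0875/4 per quarter.
Level perpetuity: PV = PMT / r = 3,250 / (0.0875/4) = CHF 148,571.43.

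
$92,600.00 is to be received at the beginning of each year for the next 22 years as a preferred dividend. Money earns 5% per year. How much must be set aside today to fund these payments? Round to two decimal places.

$1,279,838.74

This is an annuity due: 22 payments of $92,600.00 at the beginning of each year.
Periodic rate r = 0.05 per year.
PV = PMT × [(1 − (1+r)^−n)/r] × (1+r) = 92,600 × [1 − (1+r)^−22] / r × (1+r) = $1,279,838.74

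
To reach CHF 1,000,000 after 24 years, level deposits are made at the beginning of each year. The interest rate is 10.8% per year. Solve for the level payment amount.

Level annuity due; solve FV = PMT × [((1+r)^n − 1)/r] × (1+r) for PMT.
Periodic rate r = 0.108 per year.
With n = 24: PMT = 1,000,000 / ([((1+r)^n − 1)/r] × (1+r)) = CHF 9,092.01

CHF 9,092.01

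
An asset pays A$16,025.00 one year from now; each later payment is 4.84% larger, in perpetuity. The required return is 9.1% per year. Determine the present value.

Periodic rate r = 0.091 per year.
Growing perpetuity (Gordon): PV = PMT₁ / (r − g) = 16,025 / (r − 0.0484) = A$376,173.71.

A$376,173.71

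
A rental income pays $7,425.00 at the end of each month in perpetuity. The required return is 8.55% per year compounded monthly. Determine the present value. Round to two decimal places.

$1,042,105.26

Periodic rate r = 0.0855/12 per month.
Level perpetuity: PV = PMT / r = 7,425 / (0.0855/12) = $1,042,105.26.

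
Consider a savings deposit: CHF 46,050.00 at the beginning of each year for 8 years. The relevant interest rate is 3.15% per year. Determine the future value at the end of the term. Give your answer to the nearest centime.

CHF 424,646.11

This is an annuity due: 8 deposits of CHF 46,050.00 at the beginning of each year.
Periodic rate r = 0.0315 per year.
FV = PMT × [((1+r)^n − 1)/r] × (1+r) = 46,050 × [(1+r)^8 − 1] / r × (1+r) = CHF 424,646.11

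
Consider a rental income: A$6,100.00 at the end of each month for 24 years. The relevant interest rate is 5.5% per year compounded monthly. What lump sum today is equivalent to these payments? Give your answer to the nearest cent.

This is an ordinary annuity: 288 payments of A$6,100.00 at the end of each month.
Periodic rate r = 0.055/12 per month; n is counted in months.
PV = PMT × [(1 − (1+r)^−n)/r] = 6,100 × [1 − (1+r)^−288] / r = A$974,302.46

A$974,302.46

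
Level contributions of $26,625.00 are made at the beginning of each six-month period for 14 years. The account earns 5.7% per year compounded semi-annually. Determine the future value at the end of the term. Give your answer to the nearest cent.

$1,149,586.65

This is an annuity due: 28 deposits of $26,625.00 at the beginning of each six-month period.
Periodic rate r = 0.057/2 per half-year; n is counted in half-years.
FV = PMT × [((1+r)^n − 1)/r] × (1+r) = 26,625 × [(1+r)^28 − 1] / r × (1+r) = $1,149,586.65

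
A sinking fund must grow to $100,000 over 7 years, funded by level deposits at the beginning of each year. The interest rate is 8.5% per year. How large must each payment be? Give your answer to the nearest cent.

$10,172.28

Level annuity due; solve FV = PMT × [((1+r)^n − 1)/r] × (1+r) for PMT.
Periodic rate r = 0.085 per year.
With n = 7: PMT = 100,000 / ([((1+r)^n − 1)/r] × (1+r)) = $10,172.28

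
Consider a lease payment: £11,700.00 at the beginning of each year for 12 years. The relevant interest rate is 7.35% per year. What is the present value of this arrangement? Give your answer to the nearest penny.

This is an annuity due: 12 payments of £11,700.00 at the beginning of each year.
Periodic rate r = 0.0735 per year.
PV = PMT × [(1 − (1+r)^−n)/r] × (1+r) = 11,700 × [1 − (1+r)^−12] / r × (1+r) = £97,925.16

£97,925.16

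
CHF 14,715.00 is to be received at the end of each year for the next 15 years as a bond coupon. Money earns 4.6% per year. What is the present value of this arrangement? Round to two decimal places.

CHF 156,951.51

This is an ordinary annuity: 15 payments of CHF 14,715.00 at the end of each year.
Periodic rate r = 0.046 per year.
PV = PMT × [(1 − (1+r)^−n)/r] = 14,715 × [1 − (1+r)^−15] / r = CHF 156,951.51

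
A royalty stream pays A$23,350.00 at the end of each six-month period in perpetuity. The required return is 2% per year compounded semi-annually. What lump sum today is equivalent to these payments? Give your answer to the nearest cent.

Periodic rate r = 0.02/2 per half-year.
Level perpetuity: PV = PMT / r = 23,350 / (0.02/2) = A$2,335,000.00.

A$2,335,000.00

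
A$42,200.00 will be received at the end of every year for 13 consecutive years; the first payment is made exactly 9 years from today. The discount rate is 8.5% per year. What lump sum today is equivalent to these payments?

Ordinary annuity of 13 payments, first payment at period 9.
Periodic rate r = 0.085 per year.
The ordinary-annuity PV formula values the stream one period before the first payment (period 8); discount that back 8 periods:
PV₀ = 42,200 × [1 − (1+r)^−13] / r × (1+r)^−8 = A$168,987.59

A$168,987.59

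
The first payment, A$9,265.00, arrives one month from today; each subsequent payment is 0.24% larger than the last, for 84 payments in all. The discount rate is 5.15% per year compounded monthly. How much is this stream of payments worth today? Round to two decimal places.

Periodic rate r = 0.0515/12 per month; n is counted in months.
Growing ordinary annuity: PV = PMT₁ × [1 − ((1+g)/(1+r))^n] / (r − g) = 9,265 × [1 − ((1+0.0024)/(1+r))^84] / (r − 0.0024) = A$717,361.90.

A$717,361.90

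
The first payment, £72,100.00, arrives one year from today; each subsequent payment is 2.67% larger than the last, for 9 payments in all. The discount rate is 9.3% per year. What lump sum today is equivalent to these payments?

Periodic rate r = 0.093 per year.
Growing ordinary annuity: PV = PMT₁ × [1 − ((1+g)/(1+r))^n] / (r − g) = 72,100 × [1 − ((1+0.0267)/(1+r))^9] / (r − 0.0267) = £468,279.17.

£468,279.17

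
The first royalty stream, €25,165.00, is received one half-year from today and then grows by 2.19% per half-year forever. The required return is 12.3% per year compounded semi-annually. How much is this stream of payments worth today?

€635,479.80

Periodic rate r = 0.123/2 per half-year.
Growing perpetuity (Gordon): PV = PMT₁ / (r − g) = 25,165 / (r − 0.0219) = €635,479.80.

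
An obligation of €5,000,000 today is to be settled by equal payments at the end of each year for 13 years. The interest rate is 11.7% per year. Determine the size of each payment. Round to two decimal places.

Level ordinary annuity; solve PV = PMT × [(1 − (1+r)^−n)/r] for PMT.
Periodic rate r = 0.117 per year.
With n = 13: PMT = 5,000,000 / ([(1 − (1+r)^−n)/r]) = €767,017.98

€767,017.98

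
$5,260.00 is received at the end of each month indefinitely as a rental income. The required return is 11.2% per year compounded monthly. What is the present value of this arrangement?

$563,571.43

Periodic rate r = 0.112/12 per month.
Level perpetuity: PV = PMT / r = 5,260 / (0.112/12) = $563,571.43.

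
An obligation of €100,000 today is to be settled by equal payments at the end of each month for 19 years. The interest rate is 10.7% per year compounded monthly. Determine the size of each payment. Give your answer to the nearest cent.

Level ordinary annuity; solve PV = PMT × [(1 − (1+r)^−n)/r] for PMT.
Periodic rate r = 0.107/12 per month; n is counted in months.
With n = 228: PMT = 100,000 / ([(1 − (1+r)^−n)/r]) = €1,027.42

€1,027.42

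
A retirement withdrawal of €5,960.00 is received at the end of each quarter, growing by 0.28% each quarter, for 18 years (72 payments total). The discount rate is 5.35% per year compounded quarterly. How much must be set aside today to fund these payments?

Periodic rate r = 0.0535/4 per quarter; n is counted in quarters.
Growing ordinary annuity: PV = PMT₁ × [1 − ((1+g)/(1+r))^n] / (r − g) = 5,960 × [1 − ((1+0.0028)/(1+r))^72] / (r − 0.0028) = €298,777.57.

€298,777.57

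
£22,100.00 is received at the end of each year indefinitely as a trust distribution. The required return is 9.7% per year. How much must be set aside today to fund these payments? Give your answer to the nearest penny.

Periodic rate r = 0.097 per year.
Level perpetuity: PV = PMT / r = 22,100 / (0.097) = £227,835.05.

£227,835.05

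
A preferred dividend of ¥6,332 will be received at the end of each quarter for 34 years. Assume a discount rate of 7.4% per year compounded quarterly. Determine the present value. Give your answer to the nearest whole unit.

This is an ordinary annuity: 136 payments of ¥6,332 at the end of each quarter.
Periodic rate r = 0.074/4 per quarter; n is counted in quarters.
PV = PMT × [(1 − (1+r)^−n)/r] = 6,332 × [1 − (1+r)^−136] / r = ¥313,978

¥313,978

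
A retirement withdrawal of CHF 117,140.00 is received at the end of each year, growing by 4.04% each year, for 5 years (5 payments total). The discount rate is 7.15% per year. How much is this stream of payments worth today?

Periodic rate r = 0.0715 per year.
Growing ordinary annuity: PV = PMT₁ × [1 − ((1+g)/(1+r))^n] / (r − g) = 117,140 × [1 − ((1+0.0404)/(1+r))^5] / (r − 0.0404) = CHF 515,793.77.

CHF 515,793.77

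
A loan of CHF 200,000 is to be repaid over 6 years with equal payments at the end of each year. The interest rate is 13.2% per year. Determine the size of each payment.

CHF 50,309.60

Level ordinary annuity; solve PV = PMT × [(1 − (1+r)^−n)/r] for PMT.
Periodic rate r = 0.132 per year.
With n = 6: PMT = 200,000 / ([(1 − (1+r)^−n)/r]) = CHF 50,309.60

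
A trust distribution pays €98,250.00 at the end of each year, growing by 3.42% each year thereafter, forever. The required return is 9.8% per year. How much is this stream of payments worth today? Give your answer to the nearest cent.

€1,539,968.65

Periodic rate r = 0.098 per year.
Growing perpetuity (Gordon): PV = PMT₁ / (r − g) = 98,250 / (r − 0.0342) = €1,539,968.65.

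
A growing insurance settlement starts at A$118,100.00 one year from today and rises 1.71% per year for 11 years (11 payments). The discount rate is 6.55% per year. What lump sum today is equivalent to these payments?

A$976,838.69

Periodic rate r = 0.0655 per year.
Growing ordinary annuity: PV = PMT₁ × [1 − ((1+g)/(1+r))^n] / (r − g) = 118,100 × [1 − ((1+0.0171)/(1+r))^11] / (r − 0.0171) = A$976,838.69.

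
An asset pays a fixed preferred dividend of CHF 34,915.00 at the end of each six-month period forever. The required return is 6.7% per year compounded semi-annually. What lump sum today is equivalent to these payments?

CHF 1,042,238.81

Periodic rate r = 0.067/2 per half-year.
Level perpetuity: PV = PMT / r = 34,915 / (0.067/2) = CHF 1,042,238.81.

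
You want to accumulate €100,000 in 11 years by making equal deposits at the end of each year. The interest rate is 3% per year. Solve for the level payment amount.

€7,807.74

Level ordinary annuity; solve FV = PMT × [((1+r)^n − 1)/r] for PMT.
Periodic rate r = 0.03 per year.
With n = 11: PMT = 100,000 / ([((1+r)^n − 1)/r]) = €7,807.74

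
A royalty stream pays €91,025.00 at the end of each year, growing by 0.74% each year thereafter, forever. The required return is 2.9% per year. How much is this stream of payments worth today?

Periodic rate r = 0.029 per year.
Growing perpetuity (Gordon): PV = PMT₁ / (r − g) = 91,025 / (r − 0.0074) = €4,214,120.37.

€4,214,120.37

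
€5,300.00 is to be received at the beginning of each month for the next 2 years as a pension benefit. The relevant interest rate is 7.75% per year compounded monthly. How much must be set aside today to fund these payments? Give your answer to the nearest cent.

This is an annuity due: 24 payments of €5,300.00 at the beginning of each month.
Periodic rate r = 0.0775/12 per month; n is counted in months.
PV = PMT × [(1 − (1+r)^−n)/r] × (1+r) = 5,300 × [1 − (1+r)^−24] / r × (1+r) = €118,240.57

€118,240.57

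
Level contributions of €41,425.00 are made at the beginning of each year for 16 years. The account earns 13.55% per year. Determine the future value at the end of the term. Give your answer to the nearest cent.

€2,304,434.48

This is an annuity due: 16 deposits of €41,425.00 at the beginning of each year.
Periodic rate r = 0.1355 per year.
FV = PMT × [((1+r)^n − 1)/r] × (1+r) = 41,425 × [(1+r)^16 − 1] / r × (1+r) = €2,304,434.48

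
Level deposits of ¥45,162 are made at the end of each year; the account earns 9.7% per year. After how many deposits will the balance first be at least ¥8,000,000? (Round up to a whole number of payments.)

Periodic rate r = 0.097 per year.
Ordinary annuity FV: 8,000,000 = 45,162 × [((1+r)^n − 1)/r].
(1+r)^n = 1 + 8,000,000 × r / 45,162, so n = ln(1 + 8,000,000·r/45,162) / ln(1+r) = 31.33.
Round up to a whole number of payments: n = 32.

32 payments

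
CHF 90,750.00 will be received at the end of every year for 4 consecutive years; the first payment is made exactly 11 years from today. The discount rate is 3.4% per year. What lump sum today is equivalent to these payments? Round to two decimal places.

CHF 239,168.11

Ordinary annuity of 4 payments, first payment at period 11.
Periodic rate r = 0.034 per year.
The ordinary-annuity PV formula values the stream one period before the first payment (period 10); discount that back 10 periods:
PV₀ = 90,750 × [1 − (1+r)^−4] / r × (1+r)^−10 = CHF 239,168.11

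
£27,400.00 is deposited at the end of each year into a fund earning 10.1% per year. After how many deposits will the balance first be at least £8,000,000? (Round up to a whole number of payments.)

36 payments

Periodic rate r = 0.101 per year.
Ordinary annuity FV: 8,000,000 = 27,400 × [((1+r)^n − 1)/r].
(1+r)^n = 1 + 8,000,000 × r / 27,400, so n = ln(1 + 8,000,000·r/27,400) / ln(1+r) = 35.52.
Round up to a whole number of payments: n = 36.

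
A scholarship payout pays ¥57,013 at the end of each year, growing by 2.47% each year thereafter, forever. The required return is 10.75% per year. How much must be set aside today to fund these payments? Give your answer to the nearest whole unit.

Periodic rate r = 0.1075 per year.
Growing perpetuity (Gordon): PV = PMT₁ / (r − g) = 57,013 / (r − 0.0247) = ¥688,563.

¥688,563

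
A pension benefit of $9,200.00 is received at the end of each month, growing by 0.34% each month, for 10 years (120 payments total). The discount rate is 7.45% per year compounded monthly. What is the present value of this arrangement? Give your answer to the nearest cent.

$933,453.60

Periodic rate r = 0.0745/12 per month; n is counted in months.
Growing ordinary annuity: PV = PMT₁ × [1 − ((1+g)/(1+r))^n] / (r − g) = 9,200 × [1 − ((1+0.0034)/(1+r))^120] / (r − 0.0034) = $933,453.60.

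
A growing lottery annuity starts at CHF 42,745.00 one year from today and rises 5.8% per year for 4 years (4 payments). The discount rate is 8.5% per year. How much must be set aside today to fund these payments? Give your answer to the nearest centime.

CHF 151,800.02

Periodic rate r = 0.085 per year.
Growing ordinary annuity: PV = PMT₁ × [1 − ((1+g)/(1+r))^n] / (r − g) = 42,745 × [1 − ((1+0.058)/(1+r))^4] / (r − 0.058) = CHF 151,800.02.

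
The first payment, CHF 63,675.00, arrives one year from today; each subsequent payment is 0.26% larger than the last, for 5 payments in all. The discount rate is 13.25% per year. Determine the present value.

Periodic rate r = 0.1325 per year.
Growing ordinary annuity: PV = PMT₁ × [1 − ((1+g)/(1+r))^n] / (r − g) = 63,675 × [1 − ((1+0.0026)/(1+r))^5] / (r − 0.0026) = CHF 223,617.23.

CHF 223,617.23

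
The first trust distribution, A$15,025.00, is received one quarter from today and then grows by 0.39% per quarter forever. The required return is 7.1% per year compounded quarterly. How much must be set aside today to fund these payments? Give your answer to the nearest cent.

Periodic rate r = 0.071/4 per quarter.
Growing perpetuity (Gordon): PV = PMT₁ / (r − g) = 15,025 / (r − 0.0039) = A$1,084,837.55.

A$1,084,837.55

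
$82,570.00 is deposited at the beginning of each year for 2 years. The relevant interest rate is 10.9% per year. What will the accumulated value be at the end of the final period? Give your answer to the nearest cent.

This is an annuity due: 2 deposits of $82,570.00 at the beginning of each year.
Periodic rate r = 0.109 per year.
FV = PMT × [((1+r)^n − 1)/r] × (1+r) = 82,570 × [(1+r)^2 − 1] / r × (1+r) = $193,121.40

$193,121.40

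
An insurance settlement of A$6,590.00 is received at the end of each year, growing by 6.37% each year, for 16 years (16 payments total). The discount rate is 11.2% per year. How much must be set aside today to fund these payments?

A$69,393.64

Periodic rate r = 0.112 per year.
Growing ordinary annuity: PV = PMT₁ × [1 − ((1+g)/(1+r))^n] / (r − g) = 6,590 × [1 − ((1+0.0637)/(1+r))^16] / (r − 0.0637) = A$69,393.64.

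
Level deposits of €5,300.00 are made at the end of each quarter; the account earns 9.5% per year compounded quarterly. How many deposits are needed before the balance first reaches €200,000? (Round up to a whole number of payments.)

28 payments

Periodic rate r = 0.095/4 per quarter; n is counted in quarters.
Ordinary annuity FV: 200,000 = 5,300 × [((1+r)^n − 1)/r].
(1+r)^n = 1 + 200,000 × r / 5,300, so n = ln(1 + 200,000·r/5,300) / ln(1+r) = 27.26.
Round up to a whole number of payments: n = 28.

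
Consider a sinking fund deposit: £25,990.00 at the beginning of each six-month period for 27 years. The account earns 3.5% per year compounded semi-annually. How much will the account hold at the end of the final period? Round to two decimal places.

This is an annuity due: 54 deposits of £25,990.00 at the beginning of each six-month period.
Periodic rate r = 0.035/2 per half-year; n is counted in half-years.
FV = PMT × [((1+r)^n − 1)/r] × (1+r) = 25,990 × [(1+r)^54 − 1] / r × (1+r) = £2,345,081.93

£2,345,081.93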